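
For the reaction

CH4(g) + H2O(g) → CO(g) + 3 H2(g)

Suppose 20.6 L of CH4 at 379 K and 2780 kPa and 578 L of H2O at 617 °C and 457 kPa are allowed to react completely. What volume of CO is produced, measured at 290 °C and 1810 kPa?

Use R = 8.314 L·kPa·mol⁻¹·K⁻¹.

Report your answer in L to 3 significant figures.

47.0 L

n(CH4) = PV/RT = (2780 × 20.6) / (8.314 × 379) = 18.17 mol
n(H2O) = PV/RT = (457 × 578) / (8.314 × 890.15) = 35.69 mol
For 18.17 mol CH4, stoichiometry requires (1/1) × 18.17 = 18.17 mol H2O; 35.69 mol is available, so CH4 is limiting.
n(CO) = (1/1) × 18.17 = 18.17 mol
V(CO) = nRT/P = 18.17 × 8.314 × 563.15 / 1810 = 47.00 L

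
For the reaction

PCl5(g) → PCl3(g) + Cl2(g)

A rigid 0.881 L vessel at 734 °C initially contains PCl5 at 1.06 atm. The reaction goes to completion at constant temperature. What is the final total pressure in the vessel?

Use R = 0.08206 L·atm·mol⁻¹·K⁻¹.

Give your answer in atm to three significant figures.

2.12 atm

Since T and V are fixed, P_final/P_initial = n_final/n_initial = 2/1.
P_final = (2/1) × 1.06 = 2.120 atm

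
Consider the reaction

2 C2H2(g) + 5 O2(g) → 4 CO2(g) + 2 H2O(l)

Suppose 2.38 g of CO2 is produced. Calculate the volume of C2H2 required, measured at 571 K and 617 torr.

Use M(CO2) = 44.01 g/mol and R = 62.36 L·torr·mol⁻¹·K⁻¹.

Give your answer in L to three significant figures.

n(CO2) = 2.380 / 44.01 = 0.05408 mol
n(C2H2) = (2/4) × 0.05408 = 0.02704 mol
V = nRT/P = 0.02704 × 62.36 × 571 / 617 = 1.560 L

1.56 L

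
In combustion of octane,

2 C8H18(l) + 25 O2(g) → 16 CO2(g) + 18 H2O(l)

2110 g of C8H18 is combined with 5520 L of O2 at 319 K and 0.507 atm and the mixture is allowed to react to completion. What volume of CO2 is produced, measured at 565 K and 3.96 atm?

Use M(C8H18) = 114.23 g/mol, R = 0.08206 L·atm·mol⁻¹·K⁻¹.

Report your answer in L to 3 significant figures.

n(C8H18) = 2110 / 114.23 = 18.47 mol
n(O2) = PV/RT = (0.507 × 5520) / (0.08206 × 319) = 106.9 mol
For 18.47 mol C8H18, stoichiometry requires (25/2) × 18.47 = 230.9 mol O2; 106.9 mol is available, so O2 is limiting.
n(CO2) = (16/25) × 106.9 = 68.42 mol
V(CO2) = nRT/P = 68.42 × 0.08206 × 565 / 3.96 = 801.1 L

801 L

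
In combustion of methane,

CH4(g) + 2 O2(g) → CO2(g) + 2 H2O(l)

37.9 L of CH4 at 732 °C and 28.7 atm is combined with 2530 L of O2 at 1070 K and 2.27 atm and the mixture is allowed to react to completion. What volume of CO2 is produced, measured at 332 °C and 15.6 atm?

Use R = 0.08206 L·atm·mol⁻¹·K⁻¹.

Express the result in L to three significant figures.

42.0 L

n(CH4) = PV/RT = (28.7 × 37.9) / (0.08206 × 1005.15) = 13.19 mol
n(O2) = PV/RT = (2.27 × 2530) / (0.08206 × 1070) = 65.41 mol
For 13.19 mol CH4, stoichiometry requires (2/1) × 13.19 = 26.38 mol O2; 65.41 mol is available, so CH4 is limiting.
n(CO2) = (1/1) × 13.19 = 13.19 mol
V(CO2) = nRT/P = 13.19 × 0.08206 × 605.15 / 15.6 = 41.99 L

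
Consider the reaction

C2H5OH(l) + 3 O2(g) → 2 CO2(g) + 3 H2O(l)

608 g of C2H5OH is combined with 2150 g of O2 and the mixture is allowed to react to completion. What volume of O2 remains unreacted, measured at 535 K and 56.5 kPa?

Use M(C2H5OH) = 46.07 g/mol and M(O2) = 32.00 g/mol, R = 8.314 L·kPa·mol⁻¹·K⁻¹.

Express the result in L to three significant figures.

n(C2H5OH) = 608 / 46.07 = 13.20 mol
n(O2) = 2150 / 32.00 = 67.19 mol
For 13.20 mol C2H5OH, stoichiometry requires (3/1) × 13.20 = 39.60 mol O2; 67.19 mol is available, so C2H5OH is limiting.
n(O2) consumed = (3/1) × 13.20 = 39.60 mol; remaining = 67.19 − 39.60 = 27.59 mol
V(O2) = nRT/P = 27.59 × 8.314 × 535 / 56.5 = 2172 L

2170 L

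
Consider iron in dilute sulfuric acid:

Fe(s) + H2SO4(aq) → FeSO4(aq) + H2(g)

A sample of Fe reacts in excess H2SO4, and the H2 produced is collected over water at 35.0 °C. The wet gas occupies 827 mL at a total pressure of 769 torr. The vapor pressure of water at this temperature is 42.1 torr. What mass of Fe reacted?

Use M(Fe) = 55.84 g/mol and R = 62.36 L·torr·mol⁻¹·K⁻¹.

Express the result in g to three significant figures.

1.75 g

P(H2) = 769 − 42.1 = 726.9 torr
n(H2) = PV/RT = (726.9 × 0.8270) / (62.36 × 308.15) = 0.03128 mol
n(Fe) = (1/1) × 0.03128 = 0.03128 mol
m(Fe) = 0.03128 × 55.84 = 1.747 g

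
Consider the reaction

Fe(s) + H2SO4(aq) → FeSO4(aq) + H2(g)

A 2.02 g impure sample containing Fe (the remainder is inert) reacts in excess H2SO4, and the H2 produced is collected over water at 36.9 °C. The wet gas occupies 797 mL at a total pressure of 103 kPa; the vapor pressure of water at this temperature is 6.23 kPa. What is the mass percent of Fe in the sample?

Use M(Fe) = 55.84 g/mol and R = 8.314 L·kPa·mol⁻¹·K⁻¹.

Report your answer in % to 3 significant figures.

P(H2) = 103 − 6.23 = 96.77 kPa
n(H2) = PV/RT = (96.77 × 0.7970) / (8.314 × 310.05) = 0.02992 mol
n(Fe) = (1/1) × 0.02992 = 0.02992 mol
m(Fe) = 0.02992 × 55.84 = 1.671 g
%Fe = 1.671 / 2.02 × 100 = 82.72%

82.7 %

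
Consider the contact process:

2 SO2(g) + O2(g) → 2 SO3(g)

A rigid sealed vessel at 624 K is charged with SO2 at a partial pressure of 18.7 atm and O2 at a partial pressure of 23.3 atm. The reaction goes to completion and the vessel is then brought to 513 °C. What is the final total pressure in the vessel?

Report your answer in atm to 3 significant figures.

41.1 atm

With V and T fixed, P_i ∝ n_i, so the mole ratios apply directly to partial pressures at 624 K.
P(O2) required for 18.7 atm of SO2 = (1/2) × 18.7 = 9.350 atm; available 23.3 atm, so SO2 is limiting.
P(O2) remaining = 23.3 − (1/2) × 18.7 = 13.95 atm
P(gaseous products) = (2)/2 × 18.7 = 18.70 atm
P_total at 624 K = 13.95 + 18.70 = 32.65 atm
Scaling to 513 °C: P = 32.65 × 786.15/624 = 41.13 atm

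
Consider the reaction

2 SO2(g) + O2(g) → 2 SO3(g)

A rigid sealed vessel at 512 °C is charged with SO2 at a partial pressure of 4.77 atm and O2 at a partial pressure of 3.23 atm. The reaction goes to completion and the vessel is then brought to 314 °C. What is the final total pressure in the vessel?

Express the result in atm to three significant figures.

At constant V, partial pressures at 512 °C are proportional to moles, so apply stoichiometry directly to pressures.
P(O2) required for 4.77 atm of SO2 = (1/2) × 4.77 = 2.385 atm; available 3.23 atm, so SO2 is limiting.
P(O2) remaining = 3.23 − (1/2) × 4.77 = 0.8450 atm
P(gaseous products) = (2)/2 × 4.77 = 4.770 atm
P_total at 512 °C = 0.8450 + 4.770 = 5.615 atm
Scaling to 314 °C: P = 5.615 × 587.15/785.15 = 4.199 atm

4.20 atm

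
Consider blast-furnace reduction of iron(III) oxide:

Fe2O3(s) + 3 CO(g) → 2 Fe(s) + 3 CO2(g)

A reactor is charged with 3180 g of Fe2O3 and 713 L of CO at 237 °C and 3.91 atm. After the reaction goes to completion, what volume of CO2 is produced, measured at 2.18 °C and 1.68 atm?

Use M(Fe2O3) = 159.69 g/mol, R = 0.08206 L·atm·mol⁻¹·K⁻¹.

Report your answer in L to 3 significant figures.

n(Fe2O3) = 3180 / 159.69 = 19.91 mol
n(CO) = PV/RT = (3.91 × 713) / (0.08206 × 510.15) = 66.59 mol
For 19.91 mol Fe2O3, stoichiometry requires (3/1) × 19.91 = 59.73 mol CO; 66.59 mol is available, so Fe2O3 is limiting.
n(CO2) = (3/1) × 19.91 = 59.73 mol
V(CO2) = nRT/P = 59.73 × 0.08206 × 275.33 / 1.68 = 803.3 L

803 L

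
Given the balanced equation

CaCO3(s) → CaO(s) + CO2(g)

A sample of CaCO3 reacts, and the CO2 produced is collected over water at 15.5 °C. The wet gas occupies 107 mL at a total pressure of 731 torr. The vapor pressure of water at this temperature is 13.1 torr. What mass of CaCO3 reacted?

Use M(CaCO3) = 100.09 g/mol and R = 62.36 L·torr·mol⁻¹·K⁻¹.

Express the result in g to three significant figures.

0.427 g

P(CO2) = 731 − 13.1 = 717.9 torr
n(CO2) = PV/RT = (717.9 × 0.1070) / (62.36 × 288.65) = 0.004267 mol
n(CaCO3) = (1/1) × 0.004267 = 0.004267 mol
m(CaCO3) = 0.004267 × 100.09 = 0.4271 g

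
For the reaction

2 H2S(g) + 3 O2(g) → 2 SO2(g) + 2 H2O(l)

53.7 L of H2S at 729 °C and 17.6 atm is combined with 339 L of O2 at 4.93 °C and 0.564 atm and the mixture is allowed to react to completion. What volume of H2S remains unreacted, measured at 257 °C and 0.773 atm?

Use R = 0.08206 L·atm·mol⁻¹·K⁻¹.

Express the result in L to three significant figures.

n(H2S) = PV/RT = (17.6 × 53.7) / (0.08206 × 1002.15) = 11.49 mol
n(O2) = PV/RT = (0.564 × 339) / (0.08206 × 278.08) = 8.379 mol
For 11.49 mol H2S, stoichiometry requires (3/2) × 11.49 = 17.23 mol O2; 8.379 mol is available, so O2 is limiting.
n(H2S) consumed = (2/3) × 8.379 = 5.586 mol; remaining = 11.49 − 5.586 = 5.904 mol
V(H2S) = nRT/P = 5.904 × 0.08206 × 530.15 / 0.773 = 332.3 L

332 L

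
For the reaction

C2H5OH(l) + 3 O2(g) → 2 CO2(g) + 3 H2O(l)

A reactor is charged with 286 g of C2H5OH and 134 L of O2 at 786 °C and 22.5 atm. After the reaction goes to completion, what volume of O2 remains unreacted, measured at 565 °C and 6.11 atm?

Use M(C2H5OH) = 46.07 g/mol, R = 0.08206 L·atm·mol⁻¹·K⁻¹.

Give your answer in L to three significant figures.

181 L

n(C2H5OH) = 286 / 46.07 = 6.208 mol
n(O2) = PV/RT = (22.5 × 134) / (0.08206 × 1059.15) = 34.69 mol
For 6.208 mol C2H5OH, stoichiometry requires (3/1) × 6.208 = 18.62 mol O2; 34.69 mol is available, so C2H5OH is limiting.
n(O2) consumed = (3/1) × 6.208 = 18.62 mol; remaining = 34.69 − 18.62 = 16.07 mol
V(O2) = nRT/P = 16.07 × 0.08206 × 838.15 / 6.11 = 180.9 L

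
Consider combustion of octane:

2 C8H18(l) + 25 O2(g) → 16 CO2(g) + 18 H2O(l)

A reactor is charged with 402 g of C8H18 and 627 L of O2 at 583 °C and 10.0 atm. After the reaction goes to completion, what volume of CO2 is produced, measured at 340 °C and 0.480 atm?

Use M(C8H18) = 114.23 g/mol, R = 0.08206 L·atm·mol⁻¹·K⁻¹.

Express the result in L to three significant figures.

n(C8H18) = 402 / 114.23 = 3.519 mol
n(O2) = PV/RT = (10.0 × 627) / (0.08206 × 856.15) = 89.25 mol
For 3.519 mol C8H18, stoichiometry requires (25/2) × 3.519 = 43.99 mol O2; 89.25 mol is available, so C8H18 is limiting.
n(CO2) = (16/2) × 3.519 = 28.15 mol
V(CO2) = nRT/P = 28.15 × 0.08206 × 613.15 / 0.480 = 2951 L

2950 L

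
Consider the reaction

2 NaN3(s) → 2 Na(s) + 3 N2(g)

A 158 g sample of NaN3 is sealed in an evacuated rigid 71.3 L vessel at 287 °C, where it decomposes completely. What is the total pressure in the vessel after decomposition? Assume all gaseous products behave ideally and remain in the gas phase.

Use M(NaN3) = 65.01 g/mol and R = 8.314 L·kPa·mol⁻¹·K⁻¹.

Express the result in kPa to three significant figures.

n(NaN3) = 158 / 65.01 = 2.430 mol
n(gas produced) = (3/2) × 2.430 = 3.645 mol
P = nRT/V = 3.645 × 8.314 × 560.15 / 71.3 = 238.1 kPa

238 kPa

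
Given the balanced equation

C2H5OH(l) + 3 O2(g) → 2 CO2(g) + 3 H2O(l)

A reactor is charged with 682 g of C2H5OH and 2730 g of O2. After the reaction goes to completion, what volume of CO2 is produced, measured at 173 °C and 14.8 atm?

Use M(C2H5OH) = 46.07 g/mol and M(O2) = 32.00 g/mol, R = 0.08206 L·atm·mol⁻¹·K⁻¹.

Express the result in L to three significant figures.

n(C2H5OH) = 682 / 46.07 = 14.80 mol
n(O2) = 2730 / 32.00 = 85.31 mol
For 14.80 mol C2H5OH, stoichiometry requires (3/1) × 14.80 = 44.40 mol O2; 85.31 mol is available, so C2H5OH is limiting.
n(CO2) = (2/1) × 14.80 = 29.60 mol
V(CO2) = nRT/P = 29.60 × 0.08206 × 446.15 / 14.8 = 73.22 L

73.2 L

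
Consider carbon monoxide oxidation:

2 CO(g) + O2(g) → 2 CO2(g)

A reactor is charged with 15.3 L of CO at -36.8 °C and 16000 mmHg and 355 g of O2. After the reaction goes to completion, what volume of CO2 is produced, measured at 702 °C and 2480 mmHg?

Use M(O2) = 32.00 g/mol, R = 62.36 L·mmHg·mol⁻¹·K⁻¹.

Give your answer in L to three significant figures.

n(CO) = PV/RT = (16000 × 15.3) / (62.36 × 236.35) = 16.61 mol
n(O2) = 355 / 32.00 = 11.09 mol
For 16.61 mol CO, stoichiometry requires (1/2) × 16.61 = 8.305 mol O2; 11.09 mol is available, so CO is limiting.
n(CO2) = (2/2) × 16.61 = 16.61 mol
V(CO2) = nRT/P = 16.61 × 62.36 × 975.15 / 2480 = 407.3 L

407 L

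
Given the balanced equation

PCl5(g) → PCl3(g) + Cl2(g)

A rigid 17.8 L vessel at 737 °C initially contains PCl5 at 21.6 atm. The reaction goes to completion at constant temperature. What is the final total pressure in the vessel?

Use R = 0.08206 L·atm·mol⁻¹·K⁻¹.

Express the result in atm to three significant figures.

43.2 atm

Rigid vessel, constant T ⇒ P scales with total gas moles (1 → 2).
P_final = (2/1) × 21.6 = 43.20 atm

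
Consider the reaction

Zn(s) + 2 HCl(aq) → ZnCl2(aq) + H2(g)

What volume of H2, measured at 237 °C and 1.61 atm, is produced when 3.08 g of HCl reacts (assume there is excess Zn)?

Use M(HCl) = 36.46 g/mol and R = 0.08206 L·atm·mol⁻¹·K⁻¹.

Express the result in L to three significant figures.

n(HCl) = 3.080 / 36.46 = 0.08448 mol
n(H2) = (1/2) × 0.08448 = 0.04224 mol
V = nRT/P = 0.04224 × 0.08206 × 510.15 / 1.61 = 1.098 L

1.10 L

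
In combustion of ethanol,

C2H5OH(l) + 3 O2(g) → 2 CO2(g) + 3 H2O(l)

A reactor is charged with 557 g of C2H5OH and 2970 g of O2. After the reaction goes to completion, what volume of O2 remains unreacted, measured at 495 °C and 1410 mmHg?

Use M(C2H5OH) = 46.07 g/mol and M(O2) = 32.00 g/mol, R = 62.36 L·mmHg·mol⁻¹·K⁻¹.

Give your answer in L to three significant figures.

n(C2H5OH) = 557 / 46.07 = 12.09 mol
n(O2) = 2970 / 32.00 = 92.81 mol
For 12.09 mol C2H5OH, stoichiometry requires (3/1) × 12.09 = 36.27 mol O2; 92.81 mol is available, so C2H5OH is limiting.
n(O2) consumed = (3/1) × 12.09 = 36.27 mol; remaining = 92.81 − 36.27 = 56.54 mol
V(O2) = nRT/P = 56.54 × 62.36 × 768.15 / 1410 = 1921 L

1920 L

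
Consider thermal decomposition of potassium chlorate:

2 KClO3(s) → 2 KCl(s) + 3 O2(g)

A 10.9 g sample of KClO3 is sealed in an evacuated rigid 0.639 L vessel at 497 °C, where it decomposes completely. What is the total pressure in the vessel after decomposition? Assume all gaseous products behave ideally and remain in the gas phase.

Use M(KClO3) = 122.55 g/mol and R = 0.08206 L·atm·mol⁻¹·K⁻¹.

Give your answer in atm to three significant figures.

13.2 atm

n(KClO3) = 10.9 / 122.55 = 0.08894 mol
n(gas produced) = (3/2) × 0.08894 = 0.1334 mol
P = nRT/V = 0.1334 × 0.08206 × 770.15 / 0.639 = 13.19 atm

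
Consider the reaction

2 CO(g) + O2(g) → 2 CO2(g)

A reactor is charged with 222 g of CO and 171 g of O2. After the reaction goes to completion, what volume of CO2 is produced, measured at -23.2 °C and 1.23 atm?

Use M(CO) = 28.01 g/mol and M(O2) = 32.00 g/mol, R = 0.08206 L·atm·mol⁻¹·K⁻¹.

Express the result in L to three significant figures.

n(CO) = 222 / 28.01 = 7.926 mol
n(O2) = 171 / 32.00 = 5.344 mol
For 7.926 mol CO, stoichiometry requires (1/2) × 7.926 = 3.963 mol O2; 5.344 mol is available, so CO is limiting.
n(CO2) = (2/2) × 7.926 = 7.926 mol
V(CO2) = nRT/P = 7.926 × 0.08206 × 249.95 / 1.23 = 132.2 L

132 L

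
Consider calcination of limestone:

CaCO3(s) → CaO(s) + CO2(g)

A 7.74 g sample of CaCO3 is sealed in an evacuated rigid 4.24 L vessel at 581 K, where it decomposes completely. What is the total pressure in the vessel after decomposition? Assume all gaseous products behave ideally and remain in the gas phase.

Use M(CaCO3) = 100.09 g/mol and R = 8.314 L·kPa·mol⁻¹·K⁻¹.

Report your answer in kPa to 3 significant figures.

88.1 kPa

n(CaCO3) = 7.74 / 100.09 = 0.07733 mol
n(gas produced) = (1/1) × 0.07733 = 0.07733 mol
P = nRT/V = 0.07733 × 8.314 × 581 / 4.24 = 88.10 kPa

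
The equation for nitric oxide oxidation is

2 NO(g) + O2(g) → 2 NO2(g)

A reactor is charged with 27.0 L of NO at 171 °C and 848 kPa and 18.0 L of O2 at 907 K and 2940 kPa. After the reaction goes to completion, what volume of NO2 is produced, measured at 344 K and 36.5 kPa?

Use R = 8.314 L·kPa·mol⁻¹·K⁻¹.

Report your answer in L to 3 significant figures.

486 L

n(NO) = PV/RT = (848 × 27.0) / (8.314 × 444.15) = 6.200 mol
n(O2) = PV/RT = (2940 × 18.0) / (8.314 × 907) = 7.018 mol
For 6.200 mol NO, stoichiometry requires (1/2) × 6.200 = 3.100 mol O2; 7.018 mol is available, so NO is limiting.
n(NO2) = (2/2) × 6.200 = 6.200 mol
V(NO2) = nRT/P = 6.200 × 8.314 × 344 / 36.5 = 485.8 L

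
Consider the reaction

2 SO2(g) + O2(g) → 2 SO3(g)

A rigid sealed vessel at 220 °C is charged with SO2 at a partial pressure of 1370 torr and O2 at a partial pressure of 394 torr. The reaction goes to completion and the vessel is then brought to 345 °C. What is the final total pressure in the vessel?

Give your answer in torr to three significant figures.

At constant V, partial pressures at 220 °C are proportional to moles, so apply stoichiometry directly to pressures.
P(O2) required for 1370 torr of SO2 = (1/2) × 1370 = 685.0 torr; available 394 torr, so O2 is limiting.
P(SO2) remaining = 1370 − (2/1) × 394 = 582.0 torr
P(gaseous products) = (2)/1 × 394 = 788.0 torr
P_total at 220 °C = 582.0 + 788.0 = 1370 torr
Scaling to 345 °C: P = 1370 × 618.15/493.15 = 1717 torr

1720 torr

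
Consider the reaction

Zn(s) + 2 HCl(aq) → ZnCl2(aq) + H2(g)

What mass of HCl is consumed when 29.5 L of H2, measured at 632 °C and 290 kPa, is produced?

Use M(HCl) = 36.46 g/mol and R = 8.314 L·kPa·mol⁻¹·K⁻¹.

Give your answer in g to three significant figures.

82.9 g

n(H2) = PV/RT = (290 × 29.5) / (8.314 × 905.15) = 1.137 mol
n(HCl) = (2/1) × 1.137 = 2.274 mol
m(HCl) = 2.274 × 36.46 = 82.91 g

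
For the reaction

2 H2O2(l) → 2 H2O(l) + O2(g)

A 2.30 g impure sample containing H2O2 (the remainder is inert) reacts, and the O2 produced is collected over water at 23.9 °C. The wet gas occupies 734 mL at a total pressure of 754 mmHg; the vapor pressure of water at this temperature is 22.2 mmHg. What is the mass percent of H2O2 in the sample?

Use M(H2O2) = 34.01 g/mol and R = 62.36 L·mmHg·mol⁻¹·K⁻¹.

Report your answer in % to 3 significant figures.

P(O2) = 754 − 22.2 = 731.8 mmHg
n(O2) = PV/RT = (731.8 × 0.7340) / (62.36 × 297.05) = 0.02900 mol
n(H2O2) = (2/1) × 0.02900 = 0.05800 mol
m(H2O2) = 0.05800 × 34.01 = 1.973 g
%H2O2 = 1.973 / 2.30 × 100 = 85.78%

85.8 %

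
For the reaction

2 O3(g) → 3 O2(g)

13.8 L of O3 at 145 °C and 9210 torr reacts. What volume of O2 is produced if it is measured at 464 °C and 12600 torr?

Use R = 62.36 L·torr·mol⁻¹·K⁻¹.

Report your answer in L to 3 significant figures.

n(O3) = PV/RT = (9210 × 13.8) / (62.36 × 418.15) = 4.874 mol
n(O2) = (3/2) × 4.874 = 7.311 mol
V = nRT/P = 7.311 × 62.36 × 737.15 / 12600 = 26.67 L

26.7 L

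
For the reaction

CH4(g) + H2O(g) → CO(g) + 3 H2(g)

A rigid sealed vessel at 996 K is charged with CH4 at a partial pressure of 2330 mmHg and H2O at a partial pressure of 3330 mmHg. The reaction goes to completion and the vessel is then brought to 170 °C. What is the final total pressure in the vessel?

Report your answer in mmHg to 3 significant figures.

With V and T fixed, P_i ∝ n_i, so the mole ratios apply directly to partial pressures at 996 K.
P(H2O) required for 2330 mmHg of CH4 = (1/1) × 2330 = 2330 mmHg; available 3330 mmHg, so CH4 is limiting.
P(H2O) remaining = 3330 − (1/1) × 2330 = 1000 mmHg
P(gaseous products) = (1+3)/1 × 2330 = 9320 mmHg
P_total at 996 K = 1000 + 9320 = 10320 mmHg
Scaling to 170 °C: P = 10320 × 443.15/996 = 4592 mmHg

4590 mmHg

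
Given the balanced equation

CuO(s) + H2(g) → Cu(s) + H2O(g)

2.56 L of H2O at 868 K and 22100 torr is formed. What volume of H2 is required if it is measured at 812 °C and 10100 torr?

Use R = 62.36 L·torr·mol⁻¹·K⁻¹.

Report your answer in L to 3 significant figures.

7.00 L

n(H2O) = PV/RT = (22100 × 2.56) / (62.36 × 868) = 1.045 mol
n(H2) = (1/1) × 1.045 = 1.045 mol
V = nRT/P = 1.045 × 62.36 × 1085.15 / 10100 = 7.001 L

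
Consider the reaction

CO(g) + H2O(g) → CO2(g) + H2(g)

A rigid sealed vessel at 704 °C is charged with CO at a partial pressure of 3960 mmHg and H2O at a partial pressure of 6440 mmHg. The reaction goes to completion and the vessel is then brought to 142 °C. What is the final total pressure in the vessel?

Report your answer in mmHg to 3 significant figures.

4420 mmHg

At constant V, partial pressures at 704 °C are proportional to moles, so apply stoichiometry directly to pressures.
P(H2O) required for 3960 mmHg of CO = (1/1) × 3960 = 3960 mmHg; available 6440 mmHg, so CO is limiting.
P(H2O) remaining = 6440 − (1/1) × 3960 = 2480 mmHg
P(gaseous products) = (1+1)/1 × 3960 = 7920 mmHg
P_total at 704 °C = 2480 + 7920 = 10400 mmHg
Scaling to 142 °C: P = 10400 × 415.15/977.15 = 4419 mmHg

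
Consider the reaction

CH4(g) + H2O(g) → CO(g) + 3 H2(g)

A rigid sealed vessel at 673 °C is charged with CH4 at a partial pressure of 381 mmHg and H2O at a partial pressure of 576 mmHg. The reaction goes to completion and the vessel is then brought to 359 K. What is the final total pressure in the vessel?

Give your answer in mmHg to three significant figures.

652 mmHg

With V and T fixed, P_i ∝ n_i, so the mole ratios apply directly to partial pressures at 673 °C.
P(H2O) required for 381 mmHg of CH4 = (1/1) × 381 = 381.0 mmHg; available 576 mmHg, so CH4 is limiting.
P(H2O) remaining = 576 − (1/1) × 381 = 195.0 mmHg
P(gaseous products) = (1+3)/1 × 381 = 1524 mmHg
P_total at 673 °C = 195.0 + 1524 = 1719 mmHg
Scaling to 359 K: P = 1719 × 359/946.15 = 652.2 mmHg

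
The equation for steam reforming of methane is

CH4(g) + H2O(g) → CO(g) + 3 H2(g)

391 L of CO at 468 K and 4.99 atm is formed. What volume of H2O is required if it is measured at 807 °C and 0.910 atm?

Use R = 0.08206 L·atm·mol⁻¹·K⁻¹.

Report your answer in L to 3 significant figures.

4950 L

n(CO) = PV/RT = (4.99 × 391) / (0.08206 × 468) = 50.80 mol
n(H2O) = (1/1) × 50.80 = 50.80 mol
V = nRT/P = 50.80 × 0.08206 × 1080.15 / 0.910 = 4948 L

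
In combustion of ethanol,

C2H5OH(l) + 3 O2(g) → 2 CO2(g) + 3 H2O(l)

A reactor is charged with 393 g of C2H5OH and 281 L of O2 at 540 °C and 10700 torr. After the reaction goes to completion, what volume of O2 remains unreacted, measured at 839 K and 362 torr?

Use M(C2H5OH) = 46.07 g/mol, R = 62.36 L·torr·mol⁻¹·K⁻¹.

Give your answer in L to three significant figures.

n(C2H5OH) = 393 / 46.07 = 8.530 mol
n(O2) = PV/RT = (10700 × 281) / (62.36 × 813.15) = 59.29 mol
For 8.530 mol C2H5OH, stoichiometry requires (3/1) × 8.530 = 25.59 mol O2; 59.29 mol is available, so C2H5OH is limiting.
n(O2) consumed = (3/1) × 8.530 = 25.59 mol; remaining = 59.29 − 25.59 = 33.70 mol
V(O2) = nRT/P = 33.70 × 62.36 × 839 / 362 = 4871 L

4870 L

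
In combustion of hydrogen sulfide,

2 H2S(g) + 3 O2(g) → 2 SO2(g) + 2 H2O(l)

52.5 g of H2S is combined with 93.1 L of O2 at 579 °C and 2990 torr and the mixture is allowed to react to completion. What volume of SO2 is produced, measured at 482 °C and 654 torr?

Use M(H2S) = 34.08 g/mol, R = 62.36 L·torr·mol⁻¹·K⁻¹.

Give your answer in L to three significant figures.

111 L

n(H2S) = 52.5 / 34.08 = 1.540 mol
n(O2) = PV/RT = (2990 × 93.1) / (62.36 × 852.15) = 5.238 mol
For 1.540 mol H2S, stoichiometry requires (3/2) × 1.540 = 2.310 mol O2; 5.238 mol is available, so H2S is limiting.
n(SO2) = (2/2) × 1.540 = 1.540 mol
V(SO2) = nRT/P = 1.540 × 62.36 × 755.15 / 654 = 110.9 L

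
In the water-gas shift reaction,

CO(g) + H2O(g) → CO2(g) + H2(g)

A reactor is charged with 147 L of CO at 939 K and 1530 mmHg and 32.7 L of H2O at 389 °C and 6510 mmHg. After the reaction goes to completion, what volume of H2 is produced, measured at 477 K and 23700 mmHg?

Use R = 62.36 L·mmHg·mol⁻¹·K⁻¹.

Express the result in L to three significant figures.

n(CO) = PV/RT = (1530 × 147) / (62.36 × 939) = 3.841 mol
n(H2O) = PV/RT = (6510 × 32.7) / (62.36 × 662.15) = 5.155 mol
For 3.841 mol CO, stoichiometry requires (1/1) × 3.841 = 3.841 mol H2O; 5.155 mol is available, so CO is limiting.
n(H2) = (1/1) × 3.841 = 3.841 mol
V(H2) = nRT/P = 3.841 × 62.36 × 477 / 23700 = 4.821 L

4.82 L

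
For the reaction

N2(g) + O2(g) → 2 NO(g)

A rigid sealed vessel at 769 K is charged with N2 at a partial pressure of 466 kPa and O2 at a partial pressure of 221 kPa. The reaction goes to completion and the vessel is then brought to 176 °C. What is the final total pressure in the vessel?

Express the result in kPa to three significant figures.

At constant V, partial pressures at 769 K are proportional to moles, so apply stoichiometry directly to pressures.
P(O2) required for 466 kPa of N2 = (1/1) × 466 = 466.0 kPa; available 221 kPa, so O2 is limiting.
P(N2) remaining = 466 − (1/1) × 221 = 245.0 kPa
P(gaseous products) = (2)/1 × 221 = 442.0 kPa
P_total at 769 K = 245.0 + 442.0 = 687.0 kPa
Scaling to 176 °C: P = 687.0 × 449.15/769 = 401.3 kPa

401 kPa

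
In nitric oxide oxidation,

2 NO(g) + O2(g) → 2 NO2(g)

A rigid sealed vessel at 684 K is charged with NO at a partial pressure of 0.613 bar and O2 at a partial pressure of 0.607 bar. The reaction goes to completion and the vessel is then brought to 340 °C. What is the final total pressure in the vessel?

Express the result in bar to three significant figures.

Because the vessel is rigid and T is held at 684 K, work the stoichiometry in partial pressures (P_i = n_iRT/V).
P(O2) required for 0.613 bar of NO = (1/2) × 0.613 = 0.3065 bar; available 0.607 bar, so NO is limiting.
P(O2) remaining = 0.607 − (1/2) × 0.613 = 0.3005 bar
P(gaseous products) = (2)/2 × 0.613 = 0.6130 bar
P_total at 684 K = 0.3005 + 0.6130 = 0.9135 bar
Scaling to 340 °C: P = 0.9135 × 613.15/684 = 0.8189 bar

0.819 bar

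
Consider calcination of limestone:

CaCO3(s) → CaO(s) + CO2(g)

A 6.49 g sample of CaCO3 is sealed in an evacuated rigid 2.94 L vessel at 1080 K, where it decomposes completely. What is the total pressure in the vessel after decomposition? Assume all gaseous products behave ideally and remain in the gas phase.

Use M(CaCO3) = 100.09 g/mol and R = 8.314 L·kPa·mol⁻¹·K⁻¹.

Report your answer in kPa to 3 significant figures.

n(CaCO3) = 6.49 / 100.09 = 0.06484 mol
n(gas produced) = (1/1) × 0.06484 = 0.06484 mol
P = nRT/V = 0.06484 × 8.314 × 1080 / 2.94 = 198.0 kPa

198 kPa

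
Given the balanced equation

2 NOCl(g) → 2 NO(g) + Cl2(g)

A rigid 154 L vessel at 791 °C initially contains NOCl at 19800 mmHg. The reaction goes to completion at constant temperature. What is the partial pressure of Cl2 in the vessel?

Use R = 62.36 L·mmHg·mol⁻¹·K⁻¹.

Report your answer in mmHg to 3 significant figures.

9900 mmHg

n(NOCl)₀ = PV/RT = (19800 × 154) / (62.36 × 1064.15) = 45.95 mol
n(Cl2) = (1/2) × 45.95 = 22.98 mol
P(Cl2) = nRT/V = 22.98 × 62.36 × 1064.15 / 154 = 9902 mmHg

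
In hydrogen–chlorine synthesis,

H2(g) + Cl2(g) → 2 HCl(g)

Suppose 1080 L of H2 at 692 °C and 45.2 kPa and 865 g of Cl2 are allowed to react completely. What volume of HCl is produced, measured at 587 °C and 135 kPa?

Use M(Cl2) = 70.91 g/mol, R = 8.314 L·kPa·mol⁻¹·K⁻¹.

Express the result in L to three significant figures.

n(H2) = PV/RT = (45.2 × 1080) / (8.314 × 965.15) = 6.084 mol
n(Cl2) = 865 / 70.91 = 12.20 mol
For 6.084 mol H2, stoichiometry requires (1/1) × 6.084 = 6.084 mol Cl2; 12.20 mol is available, so H2 is limiting.
n(HCl) = (2/1) × 6.084 = 12.17 mol
V(HCl) = nRT/P = 12.17 × 8.314 × 860.15 / 135 = 644.7 L

645 L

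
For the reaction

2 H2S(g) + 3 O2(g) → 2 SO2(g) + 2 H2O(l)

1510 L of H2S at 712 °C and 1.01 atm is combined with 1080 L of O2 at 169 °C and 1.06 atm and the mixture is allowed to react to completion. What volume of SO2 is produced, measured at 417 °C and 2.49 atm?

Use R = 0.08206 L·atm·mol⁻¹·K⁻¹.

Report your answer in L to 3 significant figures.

n(H2S) = PV/RT = (1.01 × 1510) / (0.08206 × 985.15) = 18.87 mol
n(O2) = PV/RT = (1.06 × 1080) / (0.08206 × 442.15) = 31.55 mol
For 18.87 mol H2S, stoichiometry requires (3/2) × 18.87 = 28.30 mol O2; 31.55 mol is available, so H2S is limiting.
n(SO2) = (2/2) × 18.87 = 18.87 mol
V(SO2) = nRT/P = 18.87 × 0.08206 × 690.15 / 2.49 = 429.2 L

429 L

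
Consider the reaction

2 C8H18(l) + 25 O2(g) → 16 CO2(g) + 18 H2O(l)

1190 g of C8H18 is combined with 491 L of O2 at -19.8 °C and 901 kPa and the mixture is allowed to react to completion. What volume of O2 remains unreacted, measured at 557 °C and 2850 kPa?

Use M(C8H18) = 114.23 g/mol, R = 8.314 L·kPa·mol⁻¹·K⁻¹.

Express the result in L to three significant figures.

n(C8H18) = 1190 / 114.23 = 10.42 mol
n(O2) = PV/RT = (901 × 491) / (8.314 × 253.35) = 210.0 mol
For 10.42 mol C8H18, stoichiometry requires (25/2) × 10.42 = 130.2 mol O2; 210.0 mol is available, so C8H18 is limiting.
n(O2) consumed = (25/2) × 10.42 = 130.2 mol; remaining = 210.0 − 130.2 = 79.80 mol
V(O2) = nRT/P = 79.80 × 8.314 × 830.15 / 2850 = 193.3 L

193 L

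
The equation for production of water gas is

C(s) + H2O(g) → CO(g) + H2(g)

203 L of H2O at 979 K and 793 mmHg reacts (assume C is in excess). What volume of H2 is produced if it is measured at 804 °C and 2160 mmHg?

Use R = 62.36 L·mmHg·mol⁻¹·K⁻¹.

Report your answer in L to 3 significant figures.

82.0 L

n(H2O) = PV/RT = (793 × 203) / (62.36 × 979) = 2.637 mol
n(H2) = (1/1) × 2.637 = 2.637 mol
V = nRT/P = 2.637 × 62.36 × 1077.15 / 2160 = 82.00 L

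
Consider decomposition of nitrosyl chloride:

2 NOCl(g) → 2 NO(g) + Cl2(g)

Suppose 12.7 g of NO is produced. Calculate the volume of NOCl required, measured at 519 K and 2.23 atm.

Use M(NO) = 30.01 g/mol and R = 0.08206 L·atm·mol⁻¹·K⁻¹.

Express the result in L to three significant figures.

n(NO) = 12.70 / 30.01 = 0.4232 mol
n(NOCl) = (2/2) × 0.4232 = 0.4232 mol
V = nRT/P = 0.4232 × 0.08206 × 519 / 2.23 = 8.082 L

8.08 L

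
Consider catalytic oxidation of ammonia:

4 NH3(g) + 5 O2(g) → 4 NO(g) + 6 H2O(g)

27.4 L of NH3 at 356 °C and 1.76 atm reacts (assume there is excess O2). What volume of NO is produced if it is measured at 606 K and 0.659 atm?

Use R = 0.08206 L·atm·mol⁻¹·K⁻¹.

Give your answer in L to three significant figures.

70.5 L

n(NH3) = PV/RT = (1.76 × 27.4) / (0.08206 × 629.15) = 0.9341 mol
n(NO) = (4/4) × 0.9341 = 0.9341 mol
V = nRT/P = 0.9341 × 0.08206 × 606 / 0.659 = 70.49 L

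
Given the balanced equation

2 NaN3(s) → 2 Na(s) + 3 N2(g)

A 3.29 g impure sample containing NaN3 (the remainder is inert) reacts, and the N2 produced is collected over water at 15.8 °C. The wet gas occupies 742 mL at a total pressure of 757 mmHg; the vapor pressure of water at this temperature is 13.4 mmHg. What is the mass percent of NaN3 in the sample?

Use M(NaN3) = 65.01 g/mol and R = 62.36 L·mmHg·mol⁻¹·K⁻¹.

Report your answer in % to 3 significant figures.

P(N2) = 757 − 13.4 = 743.6 mmHg
n(N2) = PV/RT = (743.6 × 0.7420) / (62.36 × 288.95) = 0.03062 mol
n(NaN3) = (2/3) × 0.03062 = 0.02041 mol
m(NaN3) = 0.02041 × 65.01 = 1.327 g
%NaN3 = 1.327 / 3.29 × 100 = 40.33%

40.3 %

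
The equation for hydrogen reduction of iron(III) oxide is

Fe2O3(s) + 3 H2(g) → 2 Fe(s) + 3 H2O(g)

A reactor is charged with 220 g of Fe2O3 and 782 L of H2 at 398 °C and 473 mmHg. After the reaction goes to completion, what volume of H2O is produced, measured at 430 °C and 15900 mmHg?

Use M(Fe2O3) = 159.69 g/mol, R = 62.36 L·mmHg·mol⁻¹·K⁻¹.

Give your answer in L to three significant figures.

n(Fe2O3) = 220 / 159.69 = 1.378 mol
n(H2) = PV/RT = (473 × 782) / (62.36 × 671.15) = 8.838 mol
For 1.378 mol Fe2O3, stoichiometry requires (3/1) × 1.378 = 4.134 mol H2; 8.838 mol is available, so Fe2O3 is limiting.
n(H2O) = (3/1) × 1.378 = 4.134 mol
V(H2O) = nRT/P = 4.134 × 62.36 × 703.15 / 15900 = 11.40 L

11.4 L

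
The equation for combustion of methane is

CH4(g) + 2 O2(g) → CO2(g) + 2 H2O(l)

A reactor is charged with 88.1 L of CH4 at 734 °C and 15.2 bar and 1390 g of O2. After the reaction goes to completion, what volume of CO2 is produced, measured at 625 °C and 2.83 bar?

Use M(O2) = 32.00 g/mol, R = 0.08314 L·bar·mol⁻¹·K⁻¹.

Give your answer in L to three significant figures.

n(CH4) = PV/RT = (15.2 × 88.1) / (0.08314 × 1007.15) = 15.99 mol
n(O2) = 1390 / 32.00 = 43.44 mol
For 15.99 mol CH4, stoichiometry requires (2/1) × 15.99 = 31.98 mol O2; 43.44 mol is available, so CH4 is limiting.
n(CO2) = (1/1) × 15.99 = 15.99 mol
V(CO2) = nRT/P = 15.99 × 0.08314 × 898.15 / 2.83 = 421.9 L

422 L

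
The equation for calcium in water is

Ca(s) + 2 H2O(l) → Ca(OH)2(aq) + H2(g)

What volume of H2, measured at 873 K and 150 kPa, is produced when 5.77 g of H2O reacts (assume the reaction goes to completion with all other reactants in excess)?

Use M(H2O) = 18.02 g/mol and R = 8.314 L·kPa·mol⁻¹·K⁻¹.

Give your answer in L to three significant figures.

n(H2O) = 5.770 / 18.02 = 0.3202 mol
n(H2) = (1/2) × 0.3202 = 0.1601 mol
V = nRT/P = 0.1601 × 8.314 × 873 / 150 = 7.747 L

7.75 L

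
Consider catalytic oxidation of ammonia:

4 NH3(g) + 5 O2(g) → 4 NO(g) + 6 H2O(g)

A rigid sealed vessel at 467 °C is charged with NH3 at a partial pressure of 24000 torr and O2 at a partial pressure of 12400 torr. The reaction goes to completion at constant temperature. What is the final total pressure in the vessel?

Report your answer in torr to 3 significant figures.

At constant V, partial pressures at 467 °C are proportional to moles, so apply stoichiometry directly to pressures.
P(O2) required for 24000 torr of NH3 = (5/4) × 24000 = 30000 torr; available 12400 torr, so O2 is limiting.
P(NH3) remaining = 24000 − (4/5) × 12400 = 14080 torr
P(gaseous products) = (4+6)/5 × 12400 = 24800 torr
P_total at 467 °C = 14080 + 24800 = 38880 torr

38900 torr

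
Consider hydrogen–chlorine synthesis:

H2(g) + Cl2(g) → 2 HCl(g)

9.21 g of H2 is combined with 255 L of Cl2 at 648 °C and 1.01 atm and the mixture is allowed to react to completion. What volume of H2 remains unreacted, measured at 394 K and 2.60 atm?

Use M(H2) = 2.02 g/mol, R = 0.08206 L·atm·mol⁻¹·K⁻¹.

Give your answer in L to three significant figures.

n(H2) = 9.21 / 2.02 = 4.559 mol
n(Cl2) = PV/RT = (1.01 × 255) / (0.08206 × 921.15) = 3.407 mol
For 4.559 mol H2, stoichiometry requires (1/1) × 4.559 = 4.559 mol Cl2; 3.407 mol is available, so Cl2 is limiting.
n(H2) consumed = (1/1) × 3.407 = 3.407 mol; remaining = 4.559 − 3.407 = 1.152 mol
V(H2) = nRT/P = 1.152 × 0.08206 × 394 / 2.60 = 14.33 L

14.3 L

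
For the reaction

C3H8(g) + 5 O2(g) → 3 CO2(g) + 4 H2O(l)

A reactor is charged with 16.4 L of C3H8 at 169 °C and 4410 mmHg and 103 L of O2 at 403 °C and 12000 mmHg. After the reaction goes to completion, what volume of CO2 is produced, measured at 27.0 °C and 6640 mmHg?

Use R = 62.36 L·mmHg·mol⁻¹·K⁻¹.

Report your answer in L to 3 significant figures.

22.2 L

n(C3H8) = PV/RT = (4410 × 16.4) / (62.36 × 442.15) = 2.623 mol
n(O2) = PV/RT = (12000 × 103) / (62.36 × 676.15) = 29.31 mol
For 2.623 mol C3H8, stoichiometry requires (5/1) × 2.623 = 13.12 mol O2; 29.31 mol is available, so C3H8 is limiting.
n(CO2) = (3/1) × 2.623 = 7.869 mol
V(CO2) = nRT/P = 7.869 × 62.36 × 300.15 / 6640 = 22.18 L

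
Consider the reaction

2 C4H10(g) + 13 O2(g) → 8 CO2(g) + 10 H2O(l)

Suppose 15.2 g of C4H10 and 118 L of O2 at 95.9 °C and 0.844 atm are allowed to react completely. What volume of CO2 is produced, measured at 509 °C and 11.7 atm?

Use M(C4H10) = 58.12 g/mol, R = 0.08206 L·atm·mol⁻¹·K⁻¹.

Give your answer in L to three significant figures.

5.74 L

n(C4H10) = 15.2 / 58.12 = 0.2615 mol
n(O2) = PV/RT = (0.844 × 118) / (0.08206 × 369.05) = 3.289 mol
For 0.2615 mol C4H10, stoichiometry requires (13/2) × 0.2615 = 1.700 mol O2; 3.289 mol is available, so C4H10 is limiting.
n(CO2) = (8/2) × 0.2615 = 1.046 mol
V(CO2) = nRT/P = 1.046 × 0.08206 × 782.15 / 11.7 = 5.738 L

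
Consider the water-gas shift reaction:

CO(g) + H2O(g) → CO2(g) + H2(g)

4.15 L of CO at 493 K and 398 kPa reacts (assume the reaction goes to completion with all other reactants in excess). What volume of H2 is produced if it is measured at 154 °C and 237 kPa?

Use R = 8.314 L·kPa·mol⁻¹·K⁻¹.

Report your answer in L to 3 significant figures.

6.04 L

n(CO) = PV/RT = (398 × 4.15) / (8.314 × 493) = 0.4030 mol
n(H2) = (1/1) × 0.4030 = 0.4030 mol
V = nRT/P = 0.4030 × 8.314 × 427.15 / 237 = 6.039 L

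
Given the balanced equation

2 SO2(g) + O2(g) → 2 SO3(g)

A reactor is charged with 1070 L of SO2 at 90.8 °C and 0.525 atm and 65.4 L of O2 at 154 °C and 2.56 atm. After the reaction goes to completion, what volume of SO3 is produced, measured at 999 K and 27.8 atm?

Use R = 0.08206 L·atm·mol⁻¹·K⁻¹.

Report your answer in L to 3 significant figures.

28.2 L

n(SO2) = PV/RT = (0.525 × 1070) / (0.08206 × 363.95) = 18.81 mol
n(O2) = PV/RT = (2.56 × 65.4) / (0.08206 × 427.15) = 4.776 mol
For 18.81 mol SO2, stoichiometry requires (1/2) × 18.81 = 9.405 mol O2; 4.776 mol is available, so O2 is limiting.
n(SO3) = (2/1) × 4.776 = 9.552 mol
V(SO3) = nRT/P = 9.552 × 0.08206 × 999 / 27.8 = 28.17 L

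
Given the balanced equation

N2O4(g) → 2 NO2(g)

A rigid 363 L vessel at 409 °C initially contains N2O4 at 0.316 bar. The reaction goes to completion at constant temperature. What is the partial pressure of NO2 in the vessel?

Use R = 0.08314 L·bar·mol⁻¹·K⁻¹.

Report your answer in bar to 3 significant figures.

0.632 bar

n(N2O4)₀ = PV/RT = (0.316 × 363) / (0.08314 × 682.15) = 2.023 mol
n(NO2) = (2/1) × 2.023 = 4.046 mol
P(NO2) = nRT/V = 4.046 × 0.08314 × 682.15 / 363 = 0.6321 bar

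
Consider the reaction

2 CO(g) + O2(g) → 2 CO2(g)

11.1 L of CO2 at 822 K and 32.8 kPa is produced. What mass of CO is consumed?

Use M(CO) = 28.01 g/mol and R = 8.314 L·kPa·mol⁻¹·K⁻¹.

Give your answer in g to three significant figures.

1.49 g

n(CO2) = PV/RT = (32.8 × 11.1) / (8.314 × 822) = 0.05327 mol
n(CO) = (2/2) × 0.05327 = 0.05327 mol
m(CO) = 0.05327 × 28.01 = 1.492 g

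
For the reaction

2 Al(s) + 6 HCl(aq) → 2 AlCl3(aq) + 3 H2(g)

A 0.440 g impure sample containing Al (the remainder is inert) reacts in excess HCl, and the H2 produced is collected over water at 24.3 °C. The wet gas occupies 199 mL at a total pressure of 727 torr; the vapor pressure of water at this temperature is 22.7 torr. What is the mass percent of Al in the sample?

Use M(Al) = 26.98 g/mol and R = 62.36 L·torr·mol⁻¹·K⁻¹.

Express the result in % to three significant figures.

30.9 %

P(H2) = 727 − 22.7 = 704.3 torr
n(H2) = PV/RT = (704.3 × 0.1990) / (62.36 × 297.45) = 0.007556 mol
n(Al) = (2/3) × 0.007556 = 0.005037 mol
m(Al) = 0.005037 × 26.98 = 0.1359 g
%Al = 0.1359 / 0.440 × 100 = 30.89%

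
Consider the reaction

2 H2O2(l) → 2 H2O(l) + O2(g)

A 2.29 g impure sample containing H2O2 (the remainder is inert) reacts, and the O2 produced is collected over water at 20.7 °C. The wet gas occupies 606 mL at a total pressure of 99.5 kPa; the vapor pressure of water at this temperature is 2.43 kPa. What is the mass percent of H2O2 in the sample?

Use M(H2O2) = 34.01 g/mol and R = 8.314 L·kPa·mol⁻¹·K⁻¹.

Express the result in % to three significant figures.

71.5 %

P(O2) = 99.5 − 2.43 = 97.07 kPa
n(O2) = PV/RT = (97.07 × 0.6060) / (8.314 × 293.85) = 0.02408 mol
n(H2O2) = (2/1) × 0.02408 = 0.04816 mol
m(H2O2) = 0.04816 × 34.01 = 1.638 g
%H2O2 = 1.638 / 2.29 × 100 = 71.53%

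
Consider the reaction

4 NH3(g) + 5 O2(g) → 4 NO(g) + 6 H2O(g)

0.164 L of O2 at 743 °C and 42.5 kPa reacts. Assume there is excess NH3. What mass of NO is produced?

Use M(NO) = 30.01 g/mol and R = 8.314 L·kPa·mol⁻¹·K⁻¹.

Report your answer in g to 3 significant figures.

n(O2) = PV/RT = (42.5 × 0.164) / (8.314 × 1016.15) = 0.0008250 mol
n(NO) = (4/5) × 0.0008250 = 0.0006600 mol
m(NO) = 0.0006600 × 30.01 = 0.01981 g

0.0198 g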